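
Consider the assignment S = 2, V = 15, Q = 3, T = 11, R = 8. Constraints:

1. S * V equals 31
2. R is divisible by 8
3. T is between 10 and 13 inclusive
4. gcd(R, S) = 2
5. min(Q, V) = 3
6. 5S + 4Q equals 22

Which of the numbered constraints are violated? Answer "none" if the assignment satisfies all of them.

1. S * V = 2 * 15 = 30, not 31 — fails.
2. 8 / 8 = 1, so 8 divides 8 — holds.
3. T = 11 lies in [10, 13] — holds.
4. gcd(8, 2) = 2 — holds.
5. min(3, 15) = 3 — holds.
6. 5S + 4Q = 5(2) + 4(3) = 22 — holds.

No — constraint 1 is not satisfied.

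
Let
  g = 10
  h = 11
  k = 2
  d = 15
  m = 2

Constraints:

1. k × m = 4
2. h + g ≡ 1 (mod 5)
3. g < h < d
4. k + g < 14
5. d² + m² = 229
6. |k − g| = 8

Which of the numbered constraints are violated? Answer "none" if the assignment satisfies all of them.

All constraints are satisfied.

1. k × m = 2 × 2 = 4  holds
2. h + g = 21; 21 mod 5 = 1  holds
3. values 10 < 11 < 15  holds
4. k + g = 2 + 10 = 12; 12 < 14  holds
5. d² + m² = 15² + 2² = 225 + 4 = 229  holds
6. |2 − 10| = 8  holds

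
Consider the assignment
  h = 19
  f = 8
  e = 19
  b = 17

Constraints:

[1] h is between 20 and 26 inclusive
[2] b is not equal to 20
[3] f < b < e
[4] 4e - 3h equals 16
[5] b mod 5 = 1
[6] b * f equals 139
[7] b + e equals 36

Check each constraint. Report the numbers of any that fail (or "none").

[1] h = 19 is outside [20, 26] — violated.
[2] b = 17, and 17 ≠ 20 — OK.
[3] values 8 < 17 < 19 — OK.
[4] 4e - 3h = 4(19) - 3(19) = 19, not 16 — violated.
[5] 17 mod 5 = 2, not 1 — violated.
[6] b * f = 17 * 8 = 136, not 139 — violated.
[7] b + e = 17 + 19 = 36 — OK.

Constraints 1, 4, 5, 6 are violated.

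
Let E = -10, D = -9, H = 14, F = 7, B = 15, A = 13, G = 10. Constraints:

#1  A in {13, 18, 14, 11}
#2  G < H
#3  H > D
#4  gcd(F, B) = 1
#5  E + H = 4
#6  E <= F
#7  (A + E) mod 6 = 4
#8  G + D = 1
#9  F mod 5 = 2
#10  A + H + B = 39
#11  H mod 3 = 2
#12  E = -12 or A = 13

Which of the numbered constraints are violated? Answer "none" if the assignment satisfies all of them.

#1 A = 13 is in {13, 18, 14, 11} — OK.
#2 G = 10, H = 14; 10 < 14 — OK.
#3 H = 14, D = -9; 14 > -9 — OK.
#4 gcd(7, 15) = 1 — OK.
#5 E + H = -10 + 14 = 4 — OK.
#6 E = -10, F = 7; -10 ≤ 7 — OK.
#7 A + E = 3; 3 mod 6 = 3, not 4 — violated.
#8 G + D = 10 + (-9) = 1 — OK.
#9 7 mod 5 = 2 — OK.
#10 A + H + B = 13 + 14 + 15 = 42, not 39 — violated.
#11 14 mod 3 = 2 — OK.
#12 E = -10 ≠ -12, but A = 13 = 13 (second disjunct) — OK.

Constraints 7 and 10 do not hold.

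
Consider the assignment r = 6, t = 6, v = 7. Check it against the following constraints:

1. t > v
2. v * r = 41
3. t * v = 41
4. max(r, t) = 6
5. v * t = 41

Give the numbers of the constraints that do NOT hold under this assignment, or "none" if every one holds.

Constraints 1, 2, 3, and 5 do not hold.

1. t = 6, v = 7; 6 ≤ 7 (want >)  no
2. v * r = 7 * 6 = 42, not 41  no
3. t * v = 6 * 7 = 42, not 41  no
4. max(6, 6) = 6  yes
5. v * t = 7 * 6 = 42, not 41  no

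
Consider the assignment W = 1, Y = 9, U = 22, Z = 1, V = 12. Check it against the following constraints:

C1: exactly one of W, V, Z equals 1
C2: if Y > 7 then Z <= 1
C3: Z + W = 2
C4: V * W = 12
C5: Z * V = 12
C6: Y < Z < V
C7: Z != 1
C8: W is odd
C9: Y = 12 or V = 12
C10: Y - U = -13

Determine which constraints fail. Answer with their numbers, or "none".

C1: W=1, V=12, Z=1; 2 of them equal 1, not exactly one  ✘
C2: Y = 9 > 7, so we need Z ≤ 1; Z = 1 ≤ 1  ✔
C3: Z + W = 1 + 1 = 2  ✔
C4: V * W = 12 * 1 = 12  ✔
C5: Z * V = 1 * 12 = 12  ✔
C6: values 9, 1, 12; Y = 9 is not < Z = 1  ✘
C7: Z = 1, but 1 is required to differ  ✘
C8: W = 1 is odd  ✔
C9: Y = 9 ≠ 12, but V = 12 = 12 (second disjunct)  ✔
C10: Y - U = 9 - 22 = -13  ✔

Constraints 1, 6, and 7 do not hold.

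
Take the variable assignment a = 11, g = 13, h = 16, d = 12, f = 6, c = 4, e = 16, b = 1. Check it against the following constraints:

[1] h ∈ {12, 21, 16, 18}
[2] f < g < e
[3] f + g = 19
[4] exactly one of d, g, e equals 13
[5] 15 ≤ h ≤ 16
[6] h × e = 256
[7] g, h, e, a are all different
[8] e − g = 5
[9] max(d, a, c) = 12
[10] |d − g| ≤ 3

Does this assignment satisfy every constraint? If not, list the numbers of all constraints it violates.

[1] h = 16 is in {12, 21, 16, 18}  holds
[2] values 6 < 13 < 16  holds
[3] f + g = 6 + 13 = 19  holds
[4] d=12, g=13, e=16; 1 of them equals 13  holds
[5] h = 16 lies in [15, 16]  holds
[6] h × e = 16 × 16 = 256  holds
[7] h = e = 16, not all different  fails
[8] e − g = 16 − 13 = 3, not 5  fails
[9] max(12, 11, 4) = 12  holds
[10] |12 − 13| = 1; 1 ≤ 3  holds

The assignment fails constraints 7 and 8.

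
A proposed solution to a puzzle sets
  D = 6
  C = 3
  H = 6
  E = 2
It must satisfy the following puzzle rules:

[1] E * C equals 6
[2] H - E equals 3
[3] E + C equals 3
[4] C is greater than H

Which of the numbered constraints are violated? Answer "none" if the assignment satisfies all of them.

Constraints 2, 3, and 4 are violated.

[1] E * C = 2 * 3 = 6  OK
[2] H - E = 6 - 2 = 4, not 3  FAIL
[3] E + C = 2 + 3 = 5, not 3  FAIL
[4] C = 3, H = 6; 3 ≤ 6 (want >)  FAIL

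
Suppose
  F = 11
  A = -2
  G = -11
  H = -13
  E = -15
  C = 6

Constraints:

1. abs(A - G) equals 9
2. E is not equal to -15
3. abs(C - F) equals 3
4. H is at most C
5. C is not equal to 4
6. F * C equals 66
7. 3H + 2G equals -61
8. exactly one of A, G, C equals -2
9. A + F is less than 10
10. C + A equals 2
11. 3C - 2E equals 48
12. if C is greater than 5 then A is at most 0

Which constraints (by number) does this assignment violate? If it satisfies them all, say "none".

1. abs(-2 - (-11)) = 9  true
2. E = -15, but -15 is required to differ  false
3. abs(6 - 11) = 5, not 3  false
4. H = -13, C = 6; -13 ≤ 6  true
5. C = 6, and 6 ≠ 4  true
6. F * C = 11 * 6 = 66  true
7. 3H + 2G = 3(-13) + 2(-11) = -61  true
8. A=-2, G=-11, C=6; 1 of them equals -2  true
9. A + F = -2 + 11 = 9; 9 < 10  true
10. C + A = 6 + (-2) = 4, not 2  false
11. 3C - 2E = 3(6) - 2(-15) = 48  true
12. C = 6 > 5, so we need A ≤ 0; A = -2 ≤ 0  true

Constraints 2, 3, 10 are violated.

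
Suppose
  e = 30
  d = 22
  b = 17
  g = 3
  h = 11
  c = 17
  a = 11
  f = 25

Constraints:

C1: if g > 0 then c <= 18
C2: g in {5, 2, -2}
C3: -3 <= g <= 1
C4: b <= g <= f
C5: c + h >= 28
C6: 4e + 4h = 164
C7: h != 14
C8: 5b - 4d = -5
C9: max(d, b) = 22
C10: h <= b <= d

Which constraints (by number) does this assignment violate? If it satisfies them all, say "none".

C1: g = 3 > 0, so we need c ≤ 18; c = 17 ≤ 18  OK
C2: g = 3 is not in {5, 2, -2}  FAIL
C3: g = 3 is outside [-3, 1]  FAIL
C4: values 17, 3, 25; b = 17 is not <= g = 3  FAIL
C5: c + h = 17 + 11 = 28; 28 ≥ 28  OK
C6: 4e + 4h = 4(30) + 4(11) = 164  OK
C7: h = 11, and 11 ≠ 14  OK
C8: 5b - 4d = 5(17) - 4(22) = -3, not -5  FAIL
C9: max(22, 17) = 22  OK
C10: values 11 <= 17 <= 22  OK

No — constraints 2, 3, 4, and 8 are not satisfied.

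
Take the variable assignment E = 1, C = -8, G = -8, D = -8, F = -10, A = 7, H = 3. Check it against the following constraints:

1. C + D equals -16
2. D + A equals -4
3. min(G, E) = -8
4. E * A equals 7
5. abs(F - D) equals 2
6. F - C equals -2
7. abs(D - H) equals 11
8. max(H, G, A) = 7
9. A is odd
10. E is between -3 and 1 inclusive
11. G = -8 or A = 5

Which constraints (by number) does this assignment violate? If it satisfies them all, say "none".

1. C + D = -8 + (-8) = -16 — holds.
2. D + A = -8 + 7 = -1, not -4 — does not hold.
3. min(-8, 1) = -8 — holds.
4. E * A = 1 * 7 = 7 — holds.
5. abs(-10 - (-8)) = 2 — holds.
6. F - C = -10 - (-8) = -2 — holds.
7. abs(-8 - 3) = 11 — holds.
8. max(3, -8, 7) = 7 — holds.
9. A = 7 is odd — holds.
10. E = 1 lies in [-3, 1] — holds.
11. G = -8 = -8 (first disjunct) — holds.

Constraint 2 does not hold.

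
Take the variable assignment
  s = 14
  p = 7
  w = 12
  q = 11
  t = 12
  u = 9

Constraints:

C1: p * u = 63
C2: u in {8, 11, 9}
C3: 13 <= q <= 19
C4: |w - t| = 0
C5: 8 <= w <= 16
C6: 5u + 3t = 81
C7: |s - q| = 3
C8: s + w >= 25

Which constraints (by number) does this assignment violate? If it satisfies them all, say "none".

The assignment fails constraint 3.

C1: p * u = 7 * 9 = 63 — holds.
C2: u = 9 is in {8, 11, 9} — holds.
C3: q = 11 is outside [13, 19] — fails.
C4: |12 - 12| = 0 — holds.
C5: w = 12 lies in [8, 16] — holds.
C6: 5u + 3t = 5(9) + 3(12) = 81 — holds.
C7: |14 - 11| = 3 — holds.
C8: s + w = 14 + 12 = 26; 26 ≥ 25 — holds.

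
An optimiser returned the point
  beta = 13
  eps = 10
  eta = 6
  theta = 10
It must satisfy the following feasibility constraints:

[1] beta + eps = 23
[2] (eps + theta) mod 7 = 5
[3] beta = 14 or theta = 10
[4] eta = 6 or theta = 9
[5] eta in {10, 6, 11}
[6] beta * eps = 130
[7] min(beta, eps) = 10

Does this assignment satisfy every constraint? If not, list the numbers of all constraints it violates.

[1] beta + eps = 13 + 10 = 23 — holds.
[2] eps + theta = 20; 20 mod 7 = 6, not 5 — does not hold.
[3] beta = 13 ≠ 14, but theta = 10 = 10 (second disjunct) — holds.
[4] eta = 6 = 6 (first disjunct) — holds.
[5] eta = 6 is in {10, 6, 11} — holds.
[6] beta * eps = 13 * 10 = 130 — holds.
[7] min(13, 10) = 10 — holds.

Violated: 2.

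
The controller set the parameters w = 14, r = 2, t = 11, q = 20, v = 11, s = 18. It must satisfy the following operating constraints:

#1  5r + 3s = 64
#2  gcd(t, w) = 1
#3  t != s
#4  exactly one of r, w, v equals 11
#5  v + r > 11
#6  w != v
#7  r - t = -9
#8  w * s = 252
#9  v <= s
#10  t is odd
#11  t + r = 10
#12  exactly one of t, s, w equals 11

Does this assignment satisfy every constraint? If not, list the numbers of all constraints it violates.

The assignment fails constraint 11.

#1 5r + 3s = 5(2) + 3(18) = 64 — holds.
#2 gcd(11, 14) = 1 — holds.
#3 t = 11, s = 18; distinct — holds.
#4 r=2, w=14, v=11; 1 of them equals 11 — holds.
#5 v + r = 11 + 2 = 13; 13 > 11 — holds.
#6 w = 14, v = 11; distinct — holds.
#7 r - t = 2 - 11 = -9 — holds.
#8 w * s = 14 * 18 = 252 — holds.
#9 v = 11, s = 18; 11 ≤ 18 — holds.
#10 t = 11 is odd — holds.
#11 t + r = 11 + 2 = 13, not 10 — fails.
#12 t=11, s=18, w=14; 1 of them equals 11 — holds.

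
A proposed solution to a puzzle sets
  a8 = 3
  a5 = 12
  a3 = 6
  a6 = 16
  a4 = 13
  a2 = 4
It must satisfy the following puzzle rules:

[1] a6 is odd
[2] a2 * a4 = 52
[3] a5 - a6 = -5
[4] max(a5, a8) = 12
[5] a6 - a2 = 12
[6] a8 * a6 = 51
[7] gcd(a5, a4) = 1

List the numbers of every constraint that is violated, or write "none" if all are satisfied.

[1] a6 = 16 is even — violated.
[2] a2 * a4 = 4 * 13 = 52 — satisfied.
[3] a5 - a6 = 12 - 16 = -4, not -5 — violated.
[4] max(12, 3) = 12 — satisfied.
[5] a6 - a2 = 16 - 4 = 12 — satisfied.
[6] a8 * a6 = 3 * 16 = 48, not 51 — violated.
[7] gcd(12, 13) = 1 — satisfied.

Constraints 1, 3, 6 do not hold.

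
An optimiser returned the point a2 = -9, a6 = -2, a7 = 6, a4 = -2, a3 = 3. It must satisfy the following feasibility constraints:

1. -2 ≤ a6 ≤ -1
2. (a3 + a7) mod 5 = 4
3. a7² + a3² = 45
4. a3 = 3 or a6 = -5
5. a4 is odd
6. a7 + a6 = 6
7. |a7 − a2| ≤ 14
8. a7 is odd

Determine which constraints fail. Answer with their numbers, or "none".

Constraints 5, 6, 7, 8 do not hold.

1. a6 = -2 lies in [-2, -1]  holds
2. a3 + a7 = 9; 9 mod 5 = 4  holds
3. a7² + a3² = 6² + 3² = 36 + 9 = 45  holds
4. a3 = 3 = 3 (first disjunct)  holds
5. a4 = -2 is even  fails
6. a7 + a6 = 6 + (-2) = 4, not 6  fails
7. |6 − (-9)| = 15; 15 > 14, exceeds bound 14  fails
8. a7 = 6 is even  fails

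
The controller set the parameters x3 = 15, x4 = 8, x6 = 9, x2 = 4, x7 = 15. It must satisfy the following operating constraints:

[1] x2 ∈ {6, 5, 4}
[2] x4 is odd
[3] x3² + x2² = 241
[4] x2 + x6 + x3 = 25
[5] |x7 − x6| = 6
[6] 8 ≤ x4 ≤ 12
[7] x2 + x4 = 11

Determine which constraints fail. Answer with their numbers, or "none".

Constraints 2, 4, and 7 do not hold.

[1] x2 = 4 is in {6, 5, 4}  true
[2] x4 = 8 is even  false
[3] x3² + x2² = 15² + 4² = 225 + 16 = 241  true
[4] x2 + x6 + x3 = 4 + 9 + 15 = 28, not 25  false
[5] |15 − 9| = 6  true
[6] x4 = 8 lies in [8, 12]  true
[7] x2 + x4 = 4 + 8 = 12, not 11  false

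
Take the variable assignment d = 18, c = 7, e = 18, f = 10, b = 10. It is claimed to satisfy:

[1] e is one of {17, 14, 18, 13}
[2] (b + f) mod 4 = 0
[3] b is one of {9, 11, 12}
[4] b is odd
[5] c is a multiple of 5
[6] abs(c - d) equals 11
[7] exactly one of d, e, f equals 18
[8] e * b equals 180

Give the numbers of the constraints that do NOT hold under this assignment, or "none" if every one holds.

[1] e = 18 is in {17, 14, 18, 13} — satisfied.
[2] b + f = 20; 20 mod 4 = 0 — satisfied.
[3] b = 10 is not in {9, 11, 12} — violated.
[4] b = 10 is even — violated.
[5] 7 = 5*1 + 2, so 5 does not divide 7 — violated.
[6] abs(7 - 18) = 11 — satisfied.
[7] d=18, e=18, f=10; 2 of them equal 18, not exactly one — violated.
[8] e * b = 18 * 10 = 180 — satisfied.

Constraints 3, 4, 5, and 7 do not hold.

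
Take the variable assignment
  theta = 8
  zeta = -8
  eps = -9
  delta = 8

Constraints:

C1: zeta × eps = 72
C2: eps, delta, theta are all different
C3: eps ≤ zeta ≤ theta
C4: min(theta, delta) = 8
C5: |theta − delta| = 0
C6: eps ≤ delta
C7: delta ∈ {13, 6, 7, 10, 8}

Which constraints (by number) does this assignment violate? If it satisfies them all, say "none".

C1: zeta × eps = -8 × (-9) = 72 — satisfied.
C2: delta = theta = 8, not all different — violated.
C3: values -9 ≤ -8 ≤ 8 — satisfied.
C4: min(8, 8) = 8 — satisfied.
C5: |8 − 8| = 0 — satisfied.
C6: eps = -9, delta = 8; -9 ≤ 8 — satisfied.
C7: delta = 8 is in {13, 6, 7, 10, 8} — satisfied.

Violated: 2.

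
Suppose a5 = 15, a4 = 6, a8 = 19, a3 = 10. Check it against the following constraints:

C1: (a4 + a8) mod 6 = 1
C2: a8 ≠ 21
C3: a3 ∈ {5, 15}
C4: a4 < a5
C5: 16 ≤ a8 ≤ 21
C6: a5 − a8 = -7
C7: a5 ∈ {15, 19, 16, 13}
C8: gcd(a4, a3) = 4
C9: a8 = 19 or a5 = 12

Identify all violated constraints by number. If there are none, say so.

No — constraints 3, 6, 8 are not satisfied.

C1: a4 + a8 = 25; 25 mod 6 = 1 — holds.
C2: a8 = 19, and 19 ≠ 21 — holds.
C3: a3 = 10 is not in {5, 15} — fails.
C4: a4 = 6, a5 = 15; 6 < 15 — holds.
C5: a8 = 19 lies in [16, 21] — holds.
C6: a5 − a8 = 15 − 19 = -4, not -7 — fails.
C7: a5 = 15 is in {15, 19, 16, 13} — holds.
C8: gcd(6, 10) = 2, not 4 — fails.
C9: a8 = 19 = 19 (first disjunct) — holds.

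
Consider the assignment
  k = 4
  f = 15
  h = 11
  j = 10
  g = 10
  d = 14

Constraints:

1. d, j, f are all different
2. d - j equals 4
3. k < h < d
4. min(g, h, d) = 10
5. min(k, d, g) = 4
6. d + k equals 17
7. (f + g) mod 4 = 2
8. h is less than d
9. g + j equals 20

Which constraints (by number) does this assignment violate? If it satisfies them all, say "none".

Constraints 6, 7 are violated.

1. values 14, 10, 15 are pairwise distinct — holds.
2. d - j = 14 - 10 = 4 — holds.
3. values 4 < 11 < 14 — holds.
4. min(10, 11, 14) = 10 — holds.
5. min(4, 14, 10) = 4 — holds.
6. d + k = 14 + 4 = 18, not 17 — fails.
7. f + g = 25; 25 mod 4 = 1, not 2 — fails.
8. h = 11, d = 14; 11 < 14 — holds.
9. g + j = 10 + 10 = 20 — holds.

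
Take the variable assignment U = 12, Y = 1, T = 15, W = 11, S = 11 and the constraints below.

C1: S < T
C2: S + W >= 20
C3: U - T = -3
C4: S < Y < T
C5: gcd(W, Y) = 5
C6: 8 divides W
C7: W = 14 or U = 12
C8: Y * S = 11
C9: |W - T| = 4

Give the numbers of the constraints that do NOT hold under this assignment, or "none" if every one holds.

No — constraints 4, 5, 6 are not satisfied.

C1: S = 11, T = 15; 11 < 15 — satisfied.
C2: S + W = 11 + 11 = 22; 22 ≥ 20 — satisfied.
C3: U - T = 12 - 15 = -3 — satisfied.
C4: values 11, 1, 15; S = 11 is not < Y = 1 — violated.
C5: gcd(11, 1) = 1, not 5 — violated.
C6: 11 = 8*1 + 3, so 8 does not divide 11 — violated.
C7: W = 11 ≠ 14, but U = 12 = 12 (second disjunct) — satisfied.
C8: Y * S = 1 * 11 = 11 — satisfied.
C9: |11 - 15| = 4 — satisfied.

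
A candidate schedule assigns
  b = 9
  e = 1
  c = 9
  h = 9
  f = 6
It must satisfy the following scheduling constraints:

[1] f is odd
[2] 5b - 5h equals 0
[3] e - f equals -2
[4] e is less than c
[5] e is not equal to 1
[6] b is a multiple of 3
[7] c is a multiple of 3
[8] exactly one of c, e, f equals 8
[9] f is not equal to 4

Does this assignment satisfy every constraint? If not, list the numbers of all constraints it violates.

[1] f = 6 is even  FAIL
[2] 5b - 5h = 5(9) - 5(9) = 0  OK
[3] e - f = 1 - 6 = -5, not -2  FAIL
[4] e = 1, c = 9; 1 < 9  OK
[5] e = 1, but 1 is required to differ  FAIL
[6] 9 / 3 = 3, so 3 divides 9  OK
[7] 9 / 3 = 3, so 3 divides 9  OK
[8] c=9, e=1, f=6; 0 of them equal 8, not exactly one  FAIL
[9] f = 6, and 6 ≠ 4  OK

Violated: 1, 3, 5, and 8.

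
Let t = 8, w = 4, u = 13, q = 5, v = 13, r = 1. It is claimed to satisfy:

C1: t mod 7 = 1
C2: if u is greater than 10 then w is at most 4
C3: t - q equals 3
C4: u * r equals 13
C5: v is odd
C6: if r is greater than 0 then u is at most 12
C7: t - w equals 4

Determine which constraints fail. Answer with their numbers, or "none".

C1: 8 mod 7 = 1 — holds.
C2: u = 13 > 10, so we need w ≤ 4; w = 4 ≤ 4 — holds.
C3: t - q = 8 - 5 = 3 — holds.
C4: u * r = 13 * 1 = 13 — holds.
C5: v = 13 is odd — holds.
C6: r = 1 > 0, so we need u ≤ 12; but u = 13 > 12 — does not hold.
C7: t - w = 8 - 4 = 4 — holds.

No — constraint 6 is not satisfied.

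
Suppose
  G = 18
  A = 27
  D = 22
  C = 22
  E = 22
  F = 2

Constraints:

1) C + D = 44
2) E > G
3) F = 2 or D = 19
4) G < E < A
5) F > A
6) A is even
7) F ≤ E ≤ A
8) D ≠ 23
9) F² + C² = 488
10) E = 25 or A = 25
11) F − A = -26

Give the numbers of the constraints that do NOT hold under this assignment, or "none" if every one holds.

1) C + D = 22 + 22 = 44 — holds.
2) E = 22, G = 18; 22 > 18 — holds.
3) F = 2 = 2 (first disjunct) — holds.
4) values 18 < 22 < 27 — holds.
5) F = 2, A = 27; 2 ≤ 27 (want >) — fails.
6) A = 27 is odd — fails.
7) values 2 ≤ 22 ≤ 27 — holds.
8) D = 22, and 22 ≠ 23 — holds.
9) F² + C² = 2² + 22² = 4 + 484 = 488 — holds.
10) E = 22 ≠ 25 and A = 27 ≠ 25; both disjuncts false — fails.
11) F − A = 2 − 27 = -25, not -26 — fails.

The assignment fails constraints 5, 6, 10, and 11.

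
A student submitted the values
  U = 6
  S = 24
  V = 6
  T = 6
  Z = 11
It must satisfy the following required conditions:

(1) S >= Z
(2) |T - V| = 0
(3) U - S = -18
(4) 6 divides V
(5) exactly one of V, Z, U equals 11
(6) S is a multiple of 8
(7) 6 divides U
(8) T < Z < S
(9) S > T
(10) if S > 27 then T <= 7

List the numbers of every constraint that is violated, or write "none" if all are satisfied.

No violations.

(1) S = 24, Z = 11; 24 ≥ 11 — holds.
(2) |6 - 6| = 0 — holds.
(3) U - S = 6 - 24 = -18 — holds.
(4) 6 / 6 = 1, so 6 divides 6 — holds.
(5) V=6, Z=11, U=6; 1 of them equals 11 — holds.
(6) 24 / 8 = 3, so 8 divides 24 — holds.
(7) 6 / 6 = 1, so 6 divides 6 — holds.
(8) values 6 < 11 < 24 — holds.
(9) S = 24, T = 6; 24 > 6 — holds.
(10) S = 24, not > 27; antecedent false, conditional vacuously true — holds.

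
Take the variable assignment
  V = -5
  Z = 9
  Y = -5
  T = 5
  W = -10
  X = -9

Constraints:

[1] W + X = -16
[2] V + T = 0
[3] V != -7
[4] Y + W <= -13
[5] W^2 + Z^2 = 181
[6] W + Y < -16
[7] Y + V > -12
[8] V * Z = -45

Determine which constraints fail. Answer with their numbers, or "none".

[1] W + X = -10 + (-9) = -19, not -16 — violated.
[2] V + T = -5 + 5 = 0 — satisfied.
[3] V = -5, and -5 ≠ -7 — satisfied.
[4] Y + W = -5 + (-10) = -15; -15 ≤ -13 — satisfied.
[5] W^2 + Z^2 = (-10)^2 + 9^2 = 100 + 81 = 181 — satisfied.
[6] W + Y = -10 + (-5) = -15; -15 ≥ -16, bound -16 not met — violated.
[7] Y + V = -5 + (-5) = -10; -10 > -12 — satisfied.
[8] V * Z = -5 * 9 = -45 — satisfied.

Violated: 1, 6.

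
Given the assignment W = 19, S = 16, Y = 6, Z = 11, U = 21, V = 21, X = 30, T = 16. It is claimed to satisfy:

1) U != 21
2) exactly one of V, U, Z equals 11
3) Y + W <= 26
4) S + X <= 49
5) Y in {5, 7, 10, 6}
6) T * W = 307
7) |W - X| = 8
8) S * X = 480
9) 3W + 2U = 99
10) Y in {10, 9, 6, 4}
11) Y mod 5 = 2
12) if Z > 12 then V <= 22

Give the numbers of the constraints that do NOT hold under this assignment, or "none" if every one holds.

Violated: 1, 6, 7, and 11.

1) U = 21, but 21 is required to differ — does not hold.
2) V=21, U=21, Z=11; 1 of them equals 11 — holds.
3) Y + W = 6 + 19 = 25; 25 ≤ 26 — holds.
4) S + X = 16 + 30 = 46; 46 ≤ 49 — holds.
5) Y = 6 is in {5, 7, 10, 6} — holds.
6) T * W = 16 * 19 = 304, not 307 — does not hold.
7) |19 - 30| = 11, not 8 — does not hold.
8) S * X = 16 * 30 = 480 — holds.
9) 3W + 2U = 3(19) + 2(21) = 99 — holds.
10) Y = 6 is in {10, 9, 6, 4} — holds.
11) 6 mod 5 = 1, not 2 — does not hold.
12) Z = 11, not > 12; antecedent false, conditional vacuously true — holds.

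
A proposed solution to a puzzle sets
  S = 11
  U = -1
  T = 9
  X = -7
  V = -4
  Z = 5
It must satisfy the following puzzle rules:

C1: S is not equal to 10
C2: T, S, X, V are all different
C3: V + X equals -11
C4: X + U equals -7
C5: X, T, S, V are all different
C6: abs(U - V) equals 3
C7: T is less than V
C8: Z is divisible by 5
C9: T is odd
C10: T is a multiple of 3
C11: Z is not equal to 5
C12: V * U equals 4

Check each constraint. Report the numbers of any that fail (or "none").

C1: S = 11, and 11 ≠ 10 — OK.
C2: values 9, 11, -7, -4 are pairwise distinct — OK.
C3: V + X = -4 + (-7) = -11 — OK.
C4: X + U = -7 + (-1) = -8, not -7 — violated.
C5: values -7, 9, 11, -4 are pairwise distinct — OK.
C6: abs(-1 - (-4)) = 3 — OK.
C7: T = 9, V = -4; 9 ≥ -4 (want <) — violated.
C8: 5 / 5 = 1, so 5 divides 5 — OK.
C9: T = 9 is odd — OK.
C10: 9 / 3 = 3, so 3 divides 9 — OK.
C11: Z = 5, but 5 is required to differ — violated.
C12: V * U = -4 * (-1) = 4 — OK.

Constraints 4, 7, 11 do not hold.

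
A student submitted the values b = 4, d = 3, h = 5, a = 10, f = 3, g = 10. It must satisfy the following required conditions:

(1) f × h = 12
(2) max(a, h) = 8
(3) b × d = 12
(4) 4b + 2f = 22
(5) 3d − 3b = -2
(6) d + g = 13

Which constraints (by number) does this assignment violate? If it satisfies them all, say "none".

Violated: 1, 2, 5.

(1) f × h = 3 × 5 = 15, not 12  ✗
(2) max(10, 5) = 10, not 8  ✗
(3) b × d = 4 × 3 = 12  ✓
(4) 4b + 2f = 4(4) + 2(3) = 22  ✓
(5) 3d − 3b = 3(3) − 3(4) = -3, not -2  ✗
(6) d + g = 3 + 10 = 13  ✓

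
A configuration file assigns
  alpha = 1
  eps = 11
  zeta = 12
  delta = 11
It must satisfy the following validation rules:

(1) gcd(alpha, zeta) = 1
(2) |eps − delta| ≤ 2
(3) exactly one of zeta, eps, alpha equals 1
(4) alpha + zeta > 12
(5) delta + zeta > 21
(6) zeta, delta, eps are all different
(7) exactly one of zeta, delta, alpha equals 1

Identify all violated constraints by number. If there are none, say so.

Constraint 6 does not hold.

(1) gcd(1, 12) = 1  holds
(2) |11 − 11| = 0; 0 ≤ 2  holds
(3) zeta=12, eps=11, alpha=1; 1 of them equals 1  holds
(4) alpha + zeta = 1 + 12 = 13; 13 > 12  holds
(5) delta + zeta = 11 + 12 = 23; 23 > 21  holds
(6) delta = eps = 11, not all different  fails
(7) zeta=12, delta=11, alpha=1; 1 of them equals 1  holds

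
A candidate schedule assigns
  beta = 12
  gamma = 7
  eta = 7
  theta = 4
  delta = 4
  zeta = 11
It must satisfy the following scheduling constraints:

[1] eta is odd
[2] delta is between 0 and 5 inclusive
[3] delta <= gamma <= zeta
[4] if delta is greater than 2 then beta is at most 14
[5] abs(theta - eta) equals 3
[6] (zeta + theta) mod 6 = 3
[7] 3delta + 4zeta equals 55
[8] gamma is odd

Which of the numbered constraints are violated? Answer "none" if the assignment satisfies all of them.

[1] eta = 7 is odd  ✔
[2] delta = 4 lies in [0, 5]  ✔
[3] values 4 <= 7 <= 11  ✔
[4] delta = 4 > 2, so we need beta ≤ 14; beta = 12 ≤ 14  ✔
[5] abs(4 - 7) = 3  ✔
[6] zeta + theta = 15; 15 mod 6 = 3  ✔
[7] 3delta + 4zeta = 3(4) + 4(11) = 56, not 55  ✘
[8] gamma = 7 is odd  ✔

No — constraint 7 is not satisfied.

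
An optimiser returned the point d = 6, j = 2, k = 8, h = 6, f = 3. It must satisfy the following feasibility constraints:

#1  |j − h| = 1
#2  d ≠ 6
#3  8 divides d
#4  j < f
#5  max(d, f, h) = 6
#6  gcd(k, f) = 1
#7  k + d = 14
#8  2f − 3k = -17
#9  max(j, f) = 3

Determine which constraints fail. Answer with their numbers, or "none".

#1 |2 − 6| = 4, not 1 — does not hold.
#2 d = 6, but 6 is required to differ — does not hold.
#3 6 = 8×0 + 6, so 8 does not divide 6 — does not hold.
#4 j = 2, f = 3; 2 < 3 — holds.
#5 max(6, 3, 6) = 6 — holds.
#6 gcd(8, 3) = 1 — holds.
#7 k + d = 8 + 6 = 14 — holds.
#8 2f − 3k = 2(3) − 3(8) = -18, not -17 — does not hold.
#9 max(2, 3) = 3 — holds.

The assignment fails constraints 1, 2, 3, 8.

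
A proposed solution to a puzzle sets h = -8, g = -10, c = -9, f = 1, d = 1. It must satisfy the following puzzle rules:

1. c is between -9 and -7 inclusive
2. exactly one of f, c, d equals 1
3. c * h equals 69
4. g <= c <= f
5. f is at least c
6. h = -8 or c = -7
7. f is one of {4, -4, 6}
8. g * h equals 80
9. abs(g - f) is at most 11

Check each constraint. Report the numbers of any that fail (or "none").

The assignment fails constraints 2, 3, and 7.

1. c = -9 lies in [-9, -7]  ✓
2. f=1, c=-9, d=1; 2 of them equal 1, not exactly one  ✗
3. c * h = -9 * (-8) = 72, not 69  ✗
4. values -10 <= -9 <= 1  ✓
5. f = 1, c = -9; 1 ≥ -9  ✓
6. h = -8 = -8 (first disjunct)  ✓
7. f = 1 is not in {4, -4, 6}  ✗
8. g * h = -10 * (-8) = 80  ✓
9. abs(-10 - 1) = 11; 11 ≤ 11  ✓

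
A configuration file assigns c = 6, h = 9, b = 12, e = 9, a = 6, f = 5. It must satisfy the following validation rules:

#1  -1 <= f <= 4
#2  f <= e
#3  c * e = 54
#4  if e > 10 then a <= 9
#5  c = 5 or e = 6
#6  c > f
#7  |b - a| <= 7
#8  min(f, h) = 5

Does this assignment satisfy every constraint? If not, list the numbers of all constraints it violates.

#1 f = 5 is outside [-1, 4] — violated.
#2 f = 5, e = 9; 5 ≤ 9 — satisfied.
#3 c * e = 6 * 9 = 54 — satisfied.
#4 e = 9, not > 10; antecedent false, conditional vacuously true — satisfied.
#5 c = 6 ≠ 5 and e = 9 ≠ 6; both disjuncts false — violated.
#6 c = 6, f = 5; 6 > 5 — satisfied.
#7 |12 - 6| = 6; 6 ≤ 7 — satisfied.
#8 min(5, 9) = 5 — satisfied.

Constraints 1 and 5 do not hold.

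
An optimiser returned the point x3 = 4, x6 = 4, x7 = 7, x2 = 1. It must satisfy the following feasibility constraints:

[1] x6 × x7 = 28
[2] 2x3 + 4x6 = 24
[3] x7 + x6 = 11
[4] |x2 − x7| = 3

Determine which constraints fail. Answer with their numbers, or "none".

[1] x6 × x7 = 4 × 7 = 28 — OK.
[2] 2x3 + 4x6 = 2(4) + 4(4) = 24 — OK.
[3] x7 + x6 = 7 + 4 = 11 — OK.
[4] |1 − 7| = 6, not 3 — violated.

Constraint 4 does not hold.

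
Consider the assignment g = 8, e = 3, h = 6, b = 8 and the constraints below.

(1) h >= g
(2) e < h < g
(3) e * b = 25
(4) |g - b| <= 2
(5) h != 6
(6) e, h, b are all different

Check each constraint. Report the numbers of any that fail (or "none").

(1) h = 6, g = 8; 6 < 8 (want ≥)  ✘
(2) values 3 < 6 < 8  ✔
(3) e * b = 3 * 8 = 24, not 25  ✘
(4) |8 - 8| = 0; 0 ≤ 2  ✔
(5) h = 6, but 6 is required to differ  ✘
(6) values 3, 6, 8 are pairwise distinct  ✔

Violated: 1, 3, 5.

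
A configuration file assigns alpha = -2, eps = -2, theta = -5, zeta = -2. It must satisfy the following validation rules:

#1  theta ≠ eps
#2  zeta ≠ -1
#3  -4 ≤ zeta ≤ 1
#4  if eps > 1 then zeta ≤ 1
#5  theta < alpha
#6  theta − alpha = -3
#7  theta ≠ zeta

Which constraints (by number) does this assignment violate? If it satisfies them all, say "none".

#1 theta = -5, eps = -2; distinct — holds.
#2 zeta = -2, and -2 ≠ -1 — holds.
#3 zeta = -2 lies in [-4, 1] — holds.
#4 eps = -2, not > 1; antecedent false, conditional vacuously true — holds.
#5 theta = -5, alpha = -2; -5 < -2 — holds.
#6 theta − alpha = -5 − (-2) = -3 — holds.
#7 theta = -5, zeta = -2; distinct — holds.

Yes — all constraints hold.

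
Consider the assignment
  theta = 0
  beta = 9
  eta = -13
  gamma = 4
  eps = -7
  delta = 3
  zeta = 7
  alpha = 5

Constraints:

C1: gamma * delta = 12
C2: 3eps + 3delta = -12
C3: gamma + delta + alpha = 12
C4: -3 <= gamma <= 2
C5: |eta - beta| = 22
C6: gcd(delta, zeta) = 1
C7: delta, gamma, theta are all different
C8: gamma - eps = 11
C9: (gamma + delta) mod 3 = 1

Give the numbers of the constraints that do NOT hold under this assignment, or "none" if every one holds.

C1: gamma * delta = 4 * 3 = 12  OK
C2: 3eps + 3delta = 3(-7) + 3(3) = -12  OK
C3: gamma + delta + alpha = 4 + 3 + 5 = 12  OK
C4: gamma = 4 is outside [-3, 2]  FAIL
C5: |-13 - 9| = 22  OK
C6: gcd(3, 7) = 1  OK
C7: values 3, 4, 0 are pairwise distinct  OK
C8: gamma - eps = 4 - (-7) = 11  OK
C9: gamma + delta = 7; 7 mod 3 = 1  OK

Violated: 4.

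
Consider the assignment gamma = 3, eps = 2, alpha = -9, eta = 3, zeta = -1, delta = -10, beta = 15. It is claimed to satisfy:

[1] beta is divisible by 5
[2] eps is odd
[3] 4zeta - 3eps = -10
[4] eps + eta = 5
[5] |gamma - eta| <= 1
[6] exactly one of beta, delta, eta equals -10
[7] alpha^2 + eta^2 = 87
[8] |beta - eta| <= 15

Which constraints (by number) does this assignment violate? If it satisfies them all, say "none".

The assignment fails constraints 2, 7.

[1] 15 / 5 = 3, so 5 divides 15  yes
[2] eps = 2 is even  no
[3] 4zeta - 3eps = 4(-1) - 3(2) = -10  yes
[4] eps + eta = 2 + 3 = 5  yes
[5] |3 - 3| = 0; 0 ≤ 1  yes
[6] beta=15, delta=-10, eta=3; 1 of them equals -10  yes
[7] alpha^2 + eta^2 = (-9)^2 + 3^2 = 81 + 9 = 90, not 87  no
[8] |15 - 3| = 12; 12 ≤ 15  yes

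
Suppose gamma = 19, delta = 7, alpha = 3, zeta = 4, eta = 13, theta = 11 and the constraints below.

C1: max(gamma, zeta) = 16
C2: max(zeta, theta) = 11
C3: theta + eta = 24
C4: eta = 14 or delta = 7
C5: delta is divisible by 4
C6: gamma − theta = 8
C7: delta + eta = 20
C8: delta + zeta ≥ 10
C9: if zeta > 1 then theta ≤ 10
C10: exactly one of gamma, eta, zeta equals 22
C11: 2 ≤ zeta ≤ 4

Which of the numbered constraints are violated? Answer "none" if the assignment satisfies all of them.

C1: max(19, 4) = 19, not 16  ✘
C2: max(4, 11) = 11  ✔
C3: theta + eta = 11 + 13 = 24  ✔
C4: eta = 13 ≠ 14, but delta = 7 = 7 (second disjunct)  ✔
C5: 7 = 4×1 + 3, so 4 does not divide 7  ✘
C6: gamma − theta = 19 − 11 = 8  ✔
C7: delta + eta = 7 + 13 = 20  ✔
C8: delta + zeta = 7 + 4 = 11; 11 ≥ 10  ✔
C9: zeta = 4 > 1, so we need theta ≤ 10; but theta = 11 > 10  ✘
C10: gamma=19, eta=13, zeta=4; 0 of them equal 22, not exactly one  ✘
C11: zeta = 4 lies in [2, 4]  ✔

Constraints 1, 5, 9, and 10 do not hold.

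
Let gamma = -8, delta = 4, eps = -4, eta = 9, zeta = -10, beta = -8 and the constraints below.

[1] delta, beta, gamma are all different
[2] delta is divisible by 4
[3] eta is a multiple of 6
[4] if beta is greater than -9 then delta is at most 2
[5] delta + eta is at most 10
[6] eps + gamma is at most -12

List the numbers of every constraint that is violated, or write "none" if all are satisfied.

No — constraints 1, 3, 4, 5 are not satisfied.

[1] beta = gamma = -8, not all different — violated.
[2] 4 / 4 = 1, so 4 divides 4 — satisfied.
[3] 9 = 6*1 + 3, so 6 does not divide 9 — violated.
[4] beta = -8 > -9, so we need delta ≤ 2; but delta = 4 > 2 — violated.
[5] delta + eta = 4 + 9 = 13; 13 > 10, bound 10 not met — violated.
[6] eps + gamma = -4 + (-8) = -12; -12 ≤ -12 — satisfied.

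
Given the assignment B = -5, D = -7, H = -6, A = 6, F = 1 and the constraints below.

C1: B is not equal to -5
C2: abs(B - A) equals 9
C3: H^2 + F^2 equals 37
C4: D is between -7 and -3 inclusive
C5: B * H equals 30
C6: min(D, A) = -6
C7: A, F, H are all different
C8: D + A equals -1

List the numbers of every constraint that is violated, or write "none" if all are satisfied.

No — constraints 1, 2, 6 are not satisfied.

C1: B = -5, but -5 is required to differ  fails
C2: abs(-5 - 6) = 11, not 9  fails
C3: H^2 + F^2 = (-6)^2 + 1^2 = 36 + 1 = 37  holds
C4: D = -7 lies in [-7, -3]  holds
C5: B * H = -5 * (-6) = 30  holds
C6: min(-7, 6) = -7, not -6  fails
C7: values 6, 1, -6 are pairwise distinct  holds
C8: D + A = -7 + 6 = -1  holds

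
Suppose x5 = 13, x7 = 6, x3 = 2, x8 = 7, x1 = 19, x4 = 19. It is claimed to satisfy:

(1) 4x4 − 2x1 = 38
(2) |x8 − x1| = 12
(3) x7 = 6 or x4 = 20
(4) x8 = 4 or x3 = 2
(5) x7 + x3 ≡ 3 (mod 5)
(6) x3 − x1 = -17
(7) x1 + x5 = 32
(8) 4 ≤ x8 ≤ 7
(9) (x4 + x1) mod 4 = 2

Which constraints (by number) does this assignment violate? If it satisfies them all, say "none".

None — every constraint holds.

(1) 4x4 − 2x1 = 4(19) − 2(19) = 38 — holds.
(2) |7 − 19| = 12 — holds.
(3) x7 = 6 = 6 (first disjunct) — holds.
(4) x8 = 7 ≠ 4, but x3 = 2 = 2 (second disjunct) — holds.
(5) x7 + x3 = 8; 8 mod 5 = 3 — holds.
(6) x3 − x1 = 2 − 19 = -17 — holds.
(7) x1 + x5 = 19 + 13 = 32 — holds.
(8) x8 = 7 lies in [4, 7] — holds.
(9) x4 + x1 = 38; 38 mod 4 = 2 — holds.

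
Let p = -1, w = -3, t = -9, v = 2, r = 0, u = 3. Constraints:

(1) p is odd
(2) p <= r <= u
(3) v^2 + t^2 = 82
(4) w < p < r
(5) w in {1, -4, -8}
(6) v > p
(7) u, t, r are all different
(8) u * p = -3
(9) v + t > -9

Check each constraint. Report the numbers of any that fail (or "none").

No — constraints 3, 5 are not satisfied.

(1) p = -1 is odd — holds.
(2) values -1 <= 0 <= 3 — holds.
(3) v^2 + t^2 = 2^2 + (-9)^2 = 4 + 81 = 85, not 82 — fails.
(4) values -3 < -1 < 0 — holds.
(5) w = -3 is not in {1, -4, -8} — fails.
(6) v = 2, p = -1; 2 > -1 — holds.
(7) values 3, -9, 0 are pairwise distinct — holds.
(8) u * p = 3 * (-1) = -3 — holds.
(9) v + t = 2 + (-9) = -7; -7 > -9 — holds.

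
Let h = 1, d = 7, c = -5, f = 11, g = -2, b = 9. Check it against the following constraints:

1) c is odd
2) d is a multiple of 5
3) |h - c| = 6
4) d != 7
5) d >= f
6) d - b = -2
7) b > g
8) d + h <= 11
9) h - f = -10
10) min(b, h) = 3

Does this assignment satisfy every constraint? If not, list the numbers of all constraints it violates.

1) c = -5 is odd — holds.
2) 7 = 5*1 + 2, so 5 does not divide 7 — does not hold.
3) |1 - (-5)| = 6 — holds.
4) d = 7, but 7 is required to differ — does not hold.
5) d = 7, f = 11; 7 < 11 (want ≥) — does not hold.
6) d - b = 7 - 9 = -2 — holds.
7) b = 9, g = -2; 9 > -2 — holds.
8) d + h = 7 + 1 = 8; 8 ≤ 11 — holds.
9) h - f = 1 - 11 = -10 — holds.
10) min(9, 1) = 1, not 3 — does not hold.

Constraints 2, 4, 5, 10 do not hold.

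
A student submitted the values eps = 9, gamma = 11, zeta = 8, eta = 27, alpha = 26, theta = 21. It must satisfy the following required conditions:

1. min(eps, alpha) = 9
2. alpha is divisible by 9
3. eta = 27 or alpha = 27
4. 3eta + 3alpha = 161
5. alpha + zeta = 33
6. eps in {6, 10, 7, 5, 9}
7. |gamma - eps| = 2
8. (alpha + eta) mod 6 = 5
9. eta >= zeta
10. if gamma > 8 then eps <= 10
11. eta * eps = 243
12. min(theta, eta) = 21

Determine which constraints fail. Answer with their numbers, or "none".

1. min(9, 26) = 9  OK
2. 26 = 9*2 + 8, so 9 does not divide 26  FAIL
3. eta = 27 = 27 (first disjunct)  OK
4. 3eta + 3alpha = 3(27) + 3(26) = 159, not 161  FAIL
5. alpha + zeta = 26 + 8 = 34, not 33  FAIL
6. eps = 9 is in {6, 10, 7, 5, 9}  OK
7. |11 - 9| = 2  OK
8. alpha + eta = 53; 53 mod 6 = 5  OK
9. eta = 27, zeta = 8; 27 ≥ 8  OK
10. gamma = 11 > 8, so we need eps ≤ 10; eps = 9 ≤ 10  OK
11. eta * eps = 27 * 9 = 243  OK
12. min(21, 27) = 21  OK

Constraints 2, 4, 5 are violated.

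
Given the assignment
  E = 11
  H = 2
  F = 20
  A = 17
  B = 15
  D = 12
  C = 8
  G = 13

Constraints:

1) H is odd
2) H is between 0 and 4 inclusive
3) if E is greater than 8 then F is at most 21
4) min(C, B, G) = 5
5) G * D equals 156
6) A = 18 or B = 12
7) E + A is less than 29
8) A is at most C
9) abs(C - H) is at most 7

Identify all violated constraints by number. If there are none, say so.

1) H = 2 is even — violated.
2) H = 2 lies in [0, 4] — satisfied.
3) E = 11 > 8, so we need F ≤ 21; F = 20 ≤ 21 — satisfied.
4) min(8, 15, 13) = 8, not 5 — violated.
5) G * D = 13 * 12 = 156 — satisfied.
6) A = 17 ≠ 18 and B = 15 ≠ 12; both disjuncts false — violated.
7) E + A = 11 + 17 = 28; 28 < 29 — satisfied.
8) A = 17, C = 8; 17 > 8 (want ≤) — violated.
9) abs(8 - 2) = 6; 6 ≤ 7 — satisfied.

Constraints 1, 4, 6, 8 do not hold.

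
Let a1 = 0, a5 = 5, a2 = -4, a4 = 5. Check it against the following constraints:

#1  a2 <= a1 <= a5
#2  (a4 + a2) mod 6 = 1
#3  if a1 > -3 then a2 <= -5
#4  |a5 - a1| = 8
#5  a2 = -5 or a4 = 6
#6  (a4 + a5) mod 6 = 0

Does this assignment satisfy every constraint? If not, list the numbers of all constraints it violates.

#1 values -4 <= 0 <= 5 — OK.
#2 a4 + a2 = 1; 1 mod 6 = 1 — OK.
#3 a1 = 0 > -3, so we need a2 ≤ -5; but a2 = -4 > -5 — violated.
#4 |5 - 0| = 5, not 8 — violated.
#5 a2 = -4 ≠ -5 and a4 = 5 ≠ 6; both disjuncts false — violated.
#6 a4 + a5 = 10; 10 mod 6 = 4, not 0 — violated.

Violated: 3, 4, 5, 6.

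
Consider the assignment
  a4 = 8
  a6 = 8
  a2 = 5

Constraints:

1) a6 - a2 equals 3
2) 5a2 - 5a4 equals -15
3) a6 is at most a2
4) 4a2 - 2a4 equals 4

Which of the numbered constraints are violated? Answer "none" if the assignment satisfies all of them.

Constraint 3 does not hold.

1) a6 - a2 = 8 - 5 = 3 — holds.
2) 5a2 - 5a4 = 5(5) - 5(8) = -15 — holds.
3) a6 = 8, a2 = 5; 8 > 5 (want ≤) — fails.
4) 4a2 - 2a4 = 4(5) - 2(8) = 4 — holds.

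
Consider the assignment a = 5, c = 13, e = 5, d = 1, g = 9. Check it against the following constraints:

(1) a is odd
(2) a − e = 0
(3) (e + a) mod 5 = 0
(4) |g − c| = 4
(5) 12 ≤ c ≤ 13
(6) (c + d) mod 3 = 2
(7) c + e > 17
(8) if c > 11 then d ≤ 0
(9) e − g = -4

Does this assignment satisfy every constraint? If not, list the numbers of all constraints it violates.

(1) a = 5 is odd — OK.
(2) a − e = 5 − 5 = 0 — OK.
(3) e + a = 10; 10 mod 5 = 0 — OK.
(4) |9 − 13| = 4 — OK.
(5) c = 13 lies in [12, 13] — OK.
(6) c + d = 14; 14 mod 3 = 2 — OK.
(7) c + e = 13 + 5 = 18; 18 > 17 — OK.
(8) c = 13 > 11, so we need d ≤ 0; but d = 1 > 0 — violated.
(9) e − g = 5 − 9 = -4 — OK.

Violated: 8.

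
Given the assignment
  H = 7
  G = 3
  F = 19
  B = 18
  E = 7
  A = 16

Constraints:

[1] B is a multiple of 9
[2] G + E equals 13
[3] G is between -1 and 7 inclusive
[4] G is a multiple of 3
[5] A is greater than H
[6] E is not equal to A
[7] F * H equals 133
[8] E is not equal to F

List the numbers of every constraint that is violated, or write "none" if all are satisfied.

The assignment fails constraint 2.

[1] 18 / 9 = 2, so 9 divides 18 — OK.
[2] G + E = 3 + 7 = 10, not 13 — violated.
[3] G = 3 lies in [-1, 7] — OK.
[4] 3 / 3 = 1, so 3 divides 3 — OK.
[5] A = 16, H = 7; 16 > 7 — OK.
[6] E = 7, A = 16; distinct — OK.
[7] F * H = 19 * 7 = 133 — OK.
[8] E = 7, F = 19; distinct — OK.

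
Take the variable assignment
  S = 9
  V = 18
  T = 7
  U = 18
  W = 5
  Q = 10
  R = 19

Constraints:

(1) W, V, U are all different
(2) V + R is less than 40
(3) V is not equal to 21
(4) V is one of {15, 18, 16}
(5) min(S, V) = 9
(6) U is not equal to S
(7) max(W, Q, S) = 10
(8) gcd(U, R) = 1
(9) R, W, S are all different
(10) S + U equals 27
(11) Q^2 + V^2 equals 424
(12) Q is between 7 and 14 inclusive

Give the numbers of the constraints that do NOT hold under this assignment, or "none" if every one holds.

Constraint 1 does not hold.

(1) V = U = 18, not all different — does not hold.
(2) V + R = 18 + 19 = 37; 37 < 40 — holds.
(3) V = 18, and 18 ≠ 21 — holds.
(4) V = 18 is in {15, 18, 16} — holds.
(5) min(9, 18) = 9 — holds.
(6) U = 18, S = 9; distinct — holds.
(7) max(5, 10, 9) = 10 — holds.
(8) gcd(18, 19) = 1 — holds.
(9) values 19, 5, 9 are pairwise distinct — holds.
(10) S + U = 9 + 18 = 27 — holds.
(11) Q^2 + V^2 = 10^2 + 18^2 = 100 + 324 = 424 — holds.
(12) Q = 10 lies in [7, 14] — holds.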